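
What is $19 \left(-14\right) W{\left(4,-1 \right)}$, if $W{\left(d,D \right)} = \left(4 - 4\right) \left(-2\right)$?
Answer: $0$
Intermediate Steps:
$W{\left(d,D \right)} = 0$ ($W{\left(d,D \right)} = 0 \left(-2\right) = 0$)
$19 \left(-14\right) W{\left(4,-1 \right)} = 19 \left(-14\right) 0 = \left(-266\right) 0 = 0$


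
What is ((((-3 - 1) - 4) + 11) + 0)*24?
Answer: 72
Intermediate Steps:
((((-3 - 1) - 4) + 11) + 0)*24 = (((-4 - 4) + 11) + 0)*24 = ((-8 + 11) + 0)*24 = (3 + 0)*24 = 3*24 = 72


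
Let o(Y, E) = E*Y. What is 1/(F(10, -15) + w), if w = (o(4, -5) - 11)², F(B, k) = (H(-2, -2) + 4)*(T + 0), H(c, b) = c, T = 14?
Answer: 1/989 ≈ 0.0010111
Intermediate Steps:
F(B, k) = 28 (F(B, k) = (-2 + 4)*(14 + 0) = 2*14 = 28)
w = 961 (w = (-5*4 - 11)² = (-20 - 11)² = (-31)² = 961)
1/(F(10, -15) + w) = 1/(28 + 961) = 1/989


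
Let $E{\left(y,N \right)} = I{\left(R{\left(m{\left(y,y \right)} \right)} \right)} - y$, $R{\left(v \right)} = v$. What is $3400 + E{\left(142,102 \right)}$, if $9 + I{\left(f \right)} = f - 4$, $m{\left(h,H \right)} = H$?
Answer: $3387$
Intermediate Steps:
$I{\left(f \right)} = -13 + f$ ($I{\left(f \right)} = -9 + \left(f - 4\right) = -9 + \left(-4 + f\right) = -13 + f$)
$E{\left(y,N \right)} = -13$ ($E{\left(y,N \right)} = \left(-13 + y\right) - y = -13$)
$3400 + E{\left(142,102 \right)} = 3400 - 13 = 3387$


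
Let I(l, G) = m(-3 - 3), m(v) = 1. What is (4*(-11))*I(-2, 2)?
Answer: -44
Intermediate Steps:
I(l, G) = 1
(4*(-11))*I(-2, 2) = (4*(-11))*1 = -44*1 = -44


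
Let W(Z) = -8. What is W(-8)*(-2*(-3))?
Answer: -48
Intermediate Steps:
W(-8)*(-2*(-3)) = -(-16)*(-3) = -8*6 = -48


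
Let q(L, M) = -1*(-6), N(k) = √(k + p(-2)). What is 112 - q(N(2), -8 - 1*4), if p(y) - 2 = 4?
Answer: 106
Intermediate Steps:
p(y) = 6 (p(y) = 2 + 4 = 6)
N(k) = √(6 + k) (N(k) = √(k + 6) = √(6 + k))
q(L, M) = 6
112 - q(N(2), -8 - 1*4) = 112 - 1*6 = 112 - 6 = 106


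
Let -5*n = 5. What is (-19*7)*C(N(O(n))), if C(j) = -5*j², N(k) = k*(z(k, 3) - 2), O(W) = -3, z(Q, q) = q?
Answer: 5985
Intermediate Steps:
n = -1 (n = -⅕*5 = -1)
N(k) = k (N(k) = k*(3 - 2) = k*1 = k)
(-19*7)*C(N(O(n))) = (-19*7)*(-5*(-3)²) = -(-665)*9 = -133*(-45) = 5985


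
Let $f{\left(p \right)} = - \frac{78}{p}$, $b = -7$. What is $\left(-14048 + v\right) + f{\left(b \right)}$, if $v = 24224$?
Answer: $\frac{71310}{7} \approx 10187.0$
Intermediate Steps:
$\left(-14048 + v\right) + f{\left(b \right)} = \left(-14048 + 24224\right) - \frac{78}{-7} = 10176 - - \frac{78}{7} = 10176 + \frac{78}{7} = \frac{71310}{7}$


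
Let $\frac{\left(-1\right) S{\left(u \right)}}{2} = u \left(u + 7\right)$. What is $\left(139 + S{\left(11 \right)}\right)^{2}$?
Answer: $66049$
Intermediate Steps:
$S{\left(u \right)} = - 2 u \left(7 + u\right)$ ($S{\left(u \right)} = - 2 u \left(u + 7\right) = - 2 u \left(7 + u\right)$)
$\left(139 + S{\left(11 \right)}\right)^{2} = \left(139 - 22 \left(7 + 11\right)\right)^{2} = \left(139 - 22 \cdot 18\right)^{2} = \left(139 - 396\right)^{2} = \left(-257\right)^{2} = 66049$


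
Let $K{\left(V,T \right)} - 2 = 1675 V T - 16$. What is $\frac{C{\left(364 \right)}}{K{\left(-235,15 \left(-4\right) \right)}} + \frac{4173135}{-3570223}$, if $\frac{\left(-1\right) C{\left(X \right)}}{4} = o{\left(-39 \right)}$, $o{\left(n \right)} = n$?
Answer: $- \frac{49279200241911}{42159845859689} \approx -1.1689$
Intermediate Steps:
$K{\left(V,T \right)} = -14 + 1675 T V$ ($K{\left(V,T \right)} = 2 + \left(1675 V T - 16\right) = 2 + \left(1675 T V - 16\right) = 2 + \left(-16 + 1675 T V\right) = -14 + 1675 T V$)
$C{\left(X \right)} = 156$ ($C{\left(X \right)} = \left(-4\right) \left(-39\right) = 156$)
$\frac{C{\left(364 \right)}}{K{\left(-235,15 \left(-4\right) \right)}} + \frac{4173135}{-3570223} = \frac{156}{-14 + 1675 \cdot 15 \left(-4\right) \left(-235\right)} + \frac{4173135}{-3570223} = \frac{156}{-14 + 1675 \left(-60\right) \left(-235\right)} + 4173135 \left(- \frac{1}{3570223}\right) = \frac{156}{-14 + 23617500} - \frac{4173135}{3570223} = \frac{156}{23617486} - \frac{4173135}{3570223} = 156 \cdot \frac{1}{23617486} - \frac{4173135}{3570223} = \frac{78}{11808743} - \frac{4173135}{3570223} = - \frac{49279200241911}{42159845859689}$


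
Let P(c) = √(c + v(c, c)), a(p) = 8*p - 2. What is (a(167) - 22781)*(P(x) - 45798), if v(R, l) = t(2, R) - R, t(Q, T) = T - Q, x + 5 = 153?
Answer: 982229706 - 21447*√146 ≈ 9.8197e+8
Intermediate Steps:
x = 148 (x = -5 + 153 = 148)
v(R, l) = -2 (v(R, l) = (R - 1*2) - R = (R - 2) - R = (-2 + R) - R = -2)
a(p) = -2 + 8*p
P(c) = √(-2 + c) (P(c) = √(c - 2) = √(-2 + c))
(a(167) - 22781)*(P(x) - 45798) = ((-2 + 8*167) - 22781)*(√(-2 + 148) - 45798) = ((-2 + 1336) - 22781)*(√146 - 45798) = (1334 - 22781)*(-45798 + √146) = -21447*(-45798 + √146) = 982229706 - 21447*√146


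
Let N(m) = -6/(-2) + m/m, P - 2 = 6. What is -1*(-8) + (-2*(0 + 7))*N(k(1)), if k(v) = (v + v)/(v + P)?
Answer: -48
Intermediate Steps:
P = 8 (P = 2 + 6 = 8)
k(v) = 2*v/(8 + v) (k(v) = (v + v)/(v + 8) = (2*v)/(8 + v) = 2*v/(8 + v))
N(m) = 4 (N(m) = -6*(-1/2) + 1 = 3 + 1 = 4)
-1*(-8) + (-2*(0 + 7))*N(k(1)) = -1*(-8) - 2*(0 + 7)*4 = 8 - 2*7*4 = 8 - 14*4 = 8 - 56 = -48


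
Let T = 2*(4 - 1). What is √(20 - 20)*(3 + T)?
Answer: 0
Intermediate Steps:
T = 6 (T = 2*3 = 6)
√(20 - 20)*(3 + T) = √(20 - 20)*(3 + 6) = √0*9 = 0*9 = 0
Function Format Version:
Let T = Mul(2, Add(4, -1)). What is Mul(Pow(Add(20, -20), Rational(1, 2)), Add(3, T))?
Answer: 0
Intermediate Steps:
T = 6 (T = Mul(2, 3) = 6)
Mul(Pow(Add(20, -20), Rational(1, 2)), Add(3, T)) = Mul(Pow(Add(20, -20), Rational(1, 2)), Add(3, 6)) = Mul(Pow(0, Rational(1, 2)), 9) = Mul(0, 9) = 0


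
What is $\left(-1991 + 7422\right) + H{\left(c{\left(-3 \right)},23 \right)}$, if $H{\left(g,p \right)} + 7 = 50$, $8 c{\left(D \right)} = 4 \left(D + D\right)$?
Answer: $5474$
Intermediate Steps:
$c{\left(D \right)} = D$ ($c{\left(D \right)} = \frac{4 \left(D + D\right)}{8} = \frac{4 \cdot 2 D}{8} = \frac{8 D}{8} = D$)
$H{\left(g,p \right)} = 43$ ($H{\left(g,p \right)} = -7 + 50 = 43$)
$\left(-1991 + 7422\right) + H{\left(c{\left(-3 \right)},23 \right)} = \left(-1991 + 7422\right) + 43 = 5431 + 43 = 5474$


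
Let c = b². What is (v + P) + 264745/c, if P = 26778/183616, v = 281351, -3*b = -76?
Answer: 491495010853/1744352 ≈ 2.8176e+5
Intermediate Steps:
b = 76/3 (b = -⅓*(-76) = 76/3 ≈ 25.333)
c = 5776/9 (c = (76/3)² = 5776/9 ≈ 641.78)
P = 13389/91808 (P = 26778*(1/183616) = 13389/91808 ≈ 0.14584)
(v + P) + 264745/c = (281351 + 13389/91808) + 264745/(5776/9) = 25830285997/91808 + 264745*(9/5776) = 25830285997/91808 + 2382705/5776 = 491495010853/1744352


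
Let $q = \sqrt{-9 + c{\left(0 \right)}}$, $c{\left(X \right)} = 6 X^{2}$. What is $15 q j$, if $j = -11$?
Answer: $- 495 i \approx - 495.0 i$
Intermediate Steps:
$q = 3 i$ ($q = \sqrt{-9 + 6 \cdot 0^{2}} = \sqrt{-9 + 6 \cdot 0} = \sqrt{-9 + 0} = \sqrt{-9} = 3 i \approx 3.0 i$)
$15 q j = 15 \cdot 3 i \left(-11\right) = 45 i \left(-11\right) = - 495 i$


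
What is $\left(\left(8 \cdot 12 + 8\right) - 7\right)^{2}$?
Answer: $9409$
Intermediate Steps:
$\left(\left(8 \cdot 12 + 8\right) - 7\right)^{2} = \left(\left(96 + 8\right) - 7\right)^{2} = \left(104 - 7\right)^{2} = 97^{2} = 9409$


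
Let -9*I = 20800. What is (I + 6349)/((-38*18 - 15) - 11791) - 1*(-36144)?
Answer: 4062910699/112410 ≈ 36144.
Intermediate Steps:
I = -20800/9 (I = -⅑*20800 = -20800/9 ≈ -2311.1)
(I + 6349)/((-38*18 - 15) - 11791) - 1*(-36144) = (-20800/9 + 6349)/((-38*18 - 15) - 11791) - 1*(-36144) = 36341/(9*((-684 - 15) - 11791)) + 36144 = 36341/(9*(-699 - 11791)) + 36144 = (36341/9)/(-12490) + 36144 = (36341/9)*(-1/12490) + 36144 = -36341/112410 + 36144 = 4062910699/112410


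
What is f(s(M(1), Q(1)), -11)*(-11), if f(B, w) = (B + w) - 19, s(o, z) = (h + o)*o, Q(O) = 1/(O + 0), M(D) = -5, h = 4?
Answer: 275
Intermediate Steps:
Q(O) = 1/O
s(o, z) = o*(4 + o) (s(o, z) = (4 + o)*o = o*(4 + o))
f(B, w) = -19 + B + w
f(s(M(1), Q(1)), -11)*(-11) = (-19 - 5*(4 - 5) - 11)*(-11) = (-19 - 5*(-1) - 11)*(-11) = (-19 + 5 - 11)*(-11) = -25*(-11) = 275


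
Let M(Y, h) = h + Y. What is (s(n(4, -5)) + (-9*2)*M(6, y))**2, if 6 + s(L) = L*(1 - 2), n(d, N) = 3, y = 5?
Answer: 42849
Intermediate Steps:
M(Y, h) = Y + h
s(L) = -6 - L (s(L) = -6 + L*(1 - 2) = -6 + L*(-1) = -6 - L)
(s(n(4, -5)) + (-9*2)*M(6, y))**2 = ((-6 - 1*3) + (-9*2)*(6 + 5))**2 = ((-6 - 3) - 18*11)**2 = (-9 - 198)**2 = (-207)**2 = 42849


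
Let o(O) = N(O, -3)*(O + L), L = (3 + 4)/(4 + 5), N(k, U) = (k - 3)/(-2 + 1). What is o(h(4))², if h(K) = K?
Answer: 1849/81 ≈ 22.827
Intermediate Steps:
N(k, U) = 3 - k (N(k, U) = (-3 + k)/(-1) = (-3 + k)*(-1) = 3 - k)
L = 7/9 ≈ 0.77778
o(O) = (3 - O)*(7/9 + O) (o(O) = (3 - O)*(O + 7/9) = (3 - O)*(7/9 + O))
o(h(4))² = (-(-3 + 4)*(7 + 9*4)/9)² = (-⅑*1*(7 + 36))² = (-⅑*1*43)² = (-43/9)² = 1849/81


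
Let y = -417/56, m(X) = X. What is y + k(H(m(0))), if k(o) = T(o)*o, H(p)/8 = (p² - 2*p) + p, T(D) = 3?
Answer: -417/56 ≈ -7.4464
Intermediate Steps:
y = -417/56 (y = -417*1/56 = -417/56 ≈ -7.4464)
H(p) = -8*p + 8*p² (H(p) = 8*((p² - 2*p) + p) = 8*(p² - p) = -8*p + 8*p²)
k(o) = 3*o
y + k(H(m(0))) = -417/56 + 3*(8*0*(-1 + 0)) = -417/56 + 3*(8*0*(-1)) = -417/56 + 3*0 = -417/56 + 0 = -417/56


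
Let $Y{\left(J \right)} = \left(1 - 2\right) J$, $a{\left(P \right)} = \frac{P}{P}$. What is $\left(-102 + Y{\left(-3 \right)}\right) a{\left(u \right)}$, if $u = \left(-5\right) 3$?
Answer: $-99$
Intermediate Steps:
$u = -15$
$a{\left(P \right)} = 1$
$Y{\left(J \right)} = - J$ ($Y{\left(J \right)} = \left(1 - 2\right) J = - J$)
$\left(-102 + Y{\left(-3 \right)}\right) a{\left(u \right)} = \left(-102 - -3\right) 1 = \left(-102 + 3\right) 1 = \left(-99\right) 1 = -99$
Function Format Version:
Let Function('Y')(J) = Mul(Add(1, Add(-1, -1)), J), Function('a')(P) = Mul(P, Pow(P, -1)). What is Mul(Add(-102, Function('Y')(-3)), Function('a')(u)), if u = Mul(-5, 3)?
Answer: -99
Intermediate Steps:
u = -15
Function('a')(P) = 1
Function('Y')(J) = Mul(-1, J) (Function('Y')(J) = Mul(Add(1, -2), J) = Mul(-1, J))
Mul(Add(-102, Function('Y')(-3)), Function('a')(u)) = Mul(Add(-102, Mul(-1, -3)), 1) = Mul(Add(-102, 3), 1) = Mul(-99, 1) = -99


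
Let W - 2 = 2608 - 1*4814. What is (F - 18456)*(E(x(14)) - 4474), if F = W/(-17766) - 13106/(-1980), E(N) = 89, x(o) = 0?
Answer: 15809961612373/195426 ≈ 8.0900e+7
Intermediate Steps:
W = -2204 (W = 2 + (2608 - 1*4814) = 2 + (2608 - 4814) = 2 - 2206 = -2204)
F = 6589031/977130 (F = -2204/(-17766) - 13106/(-1980) = -2204*(-1/17766) - 13106*(-1/1980) = 1102/8883 + 6553/990 = 6589031/977130 ≈ 6.7432)
(F - 18456)*(E(x(14)) - 4474) = (6589031/977130 - 18456)*(89 - 4474) = -18027322249/977130*(-4385) = 15809961612373/195426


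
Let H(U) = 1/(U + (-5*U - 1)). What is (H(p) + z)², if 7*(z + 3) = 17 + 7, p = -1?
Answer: 256/441 ≈ 0.58050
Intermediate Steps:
H(U) = 1/(-1 - 4*U) (H(U) = 1/(U + (-1 - 5*U)) = 1/(-1 - 4*U))
z = 3/7 (z = -3 + (17 + 7)/7 = -3 + (⅐)*24 = -3 + 24/7 = 3/7 ≈ 0.42857)
(H(p) + z)² = (-1/(1 + 4*(-1)) + 3/7)² = (-1/(1 - 4) + 3/7)² = (-1/(-3) + 3/7)² = (-1*(-⅓) + 3/7)² = (⅓ + 3/7)² = (16/21)² = 256/441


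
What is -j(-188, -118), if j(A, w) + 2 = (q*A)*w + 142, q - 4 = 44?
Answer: -1064972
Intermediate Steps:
q = 48 (q = 4 + 44 = 48)
j(A, w) = 140 + 48*A*w (j(A, w) = -2 + ((48*A)*w + 142) = -2 + (48*A*w + 142) = -2 + (142 + 48*A*w) = 140 + 48*A*w)
-j(-188, -118) = -(140 + 48*(-188)*(-118)) = -(140 + 1064832) = -1*1064972 = -1064972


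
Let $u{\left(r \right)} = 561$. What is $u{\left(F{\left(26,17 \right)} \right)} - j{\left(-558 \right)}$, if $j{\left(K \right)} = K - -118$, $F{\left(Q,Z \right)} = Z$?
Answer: $1001$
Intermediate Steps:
$j{\left(K \right)} = 118 + K$ ($j{\left(K \right)} = K + 118 = 118 + K$)
$u{\left(F{\left(26,17 \right)} \right)} - j{\left(-558 \right)} = 561 - \left(118 - 558\right) = 561 - -440 = 561 + 440 = 1001$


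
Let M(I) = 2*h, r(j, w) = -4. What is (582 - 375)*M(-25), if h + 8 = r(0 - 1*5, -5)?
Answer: -4968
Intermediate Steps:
h = -12 (h = -8 - 4 = -12)
M(I) = -24 (M(I) = 2*(-12) = -24)
(582 - 375)*M(-25) = (582 - 375)*(-24) = 207*(-24) = -4968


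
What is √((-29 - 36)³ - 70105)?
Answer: I*√344730 ≈ 587.14*I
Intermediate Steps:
√((-29 - 36)³ - 70105) = √((-65)³ - 70105) = √(-274625 - 70105) = √(-344730) = I*√344730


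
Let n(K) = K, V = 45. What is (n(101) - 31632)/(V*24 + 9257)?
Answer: -31531/10337 ≈ -3.0503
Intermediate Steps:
(n(101) - 31632)/(V*24 + 9257) = (101 - 31632)/(45*24 + 9257) = -31531/(1080 + 9257) = -31531/10337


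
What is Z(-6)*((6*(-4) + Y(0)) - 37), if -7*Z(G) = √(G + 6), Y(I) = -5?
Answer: 0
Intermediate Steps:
Z(G) = -√(6 + G)/7 (Z(G) = -√(G + 6)/7 = -√(6 + G)/7)
Z(-6)*((6*(-4) + Y(0)) - 37) = (-√(6 - 6)/7)*((6*(-4) - 5) - 37) = (-√0/7)*((-24 - 5) - 37) = (-⅐*0)*(-29 - 37) = 0*(-66) = 0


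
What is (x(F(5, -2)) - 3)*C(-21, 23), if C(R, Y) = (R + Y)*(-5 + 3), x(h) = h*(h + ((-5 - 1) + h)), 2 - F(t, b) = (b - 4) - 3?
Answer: -692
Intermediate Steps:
F(t, b) = 9 - b (F(t, b) = 2 - ((b - 4) - 3) = 2 - ((-4 + b) - 3) = 2 - (-7 + b) = 2 + (7 - b) = 9 - b)
x(h) = h*(-6 + 2*h) (x(h) = h*(h + (-6 + h)) = h*(-6 + 2*h))
C(R, Y) = -2*R - 2*Y (C(R, Y) = (R + Y)*(-2) = -2*R - 2*Y)
(x(F(5, -2)) - 3)*C(-21, 23) = (2*(9 - 1*(-2))*(-3 + (9 - 1*(-2))) - 3)*(-2*(-21) - 2*23) = (2*(9 + 2)*(-3 + (9 + 2)) - 3)*(42 - 46) = (2*11*(-3 + 11) - 3)*(-4) = (2*11*8 - 3)*(-4) = (176 - 3)*(-4) = 173*(-4) = -692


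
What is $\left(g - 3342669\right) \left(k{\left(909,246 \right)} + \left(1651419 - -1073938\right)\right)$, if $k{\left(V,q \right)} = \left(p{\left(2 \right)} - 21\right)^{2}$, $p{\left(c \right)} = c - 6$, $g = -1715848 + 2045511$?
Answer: $-8213400121892$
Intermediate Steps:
$g = 329663$
$p{\left(c \right)} = -6 + c$ ($p{\left(c \right)} = c - 6 = -6 + c$)
$k{\left(V,q \right)} = 625$ ($k{\left(V,q \right)} = \left(\left(-6 + 2\right) - 21\right)^{2} = \left(-4 - 21\right)^{2} = \left(-25\right)^{2} = 625$)
$\left(g - 3342669\right) \left(k{\left(909,246 \right)} + \left(1651419 - -1073938\right)\right) = \left(329663 - 3342669\right) \left(625 + \left(1651419 - -1073938\right)\right) = - 3013006 \left(625 + \left(1651419 + 1073938\right)\right) = - 3013006 \left(625 + 2725357\right) = \left(-3013006\right) 2725982 = -8213400121892$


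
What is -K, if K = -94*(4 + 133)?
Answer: 12878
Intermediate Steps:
K = -12878 (K = -94*137 = -12878)
-K = -1*(-12878) = 12878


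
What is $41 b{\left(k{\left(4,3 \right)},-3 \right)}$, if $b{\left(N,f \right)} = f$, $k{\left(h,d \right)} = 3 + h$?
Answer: $-123$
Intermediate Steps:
$41 b{\left(k{\left(4,3 \right)},-3 \right)} = 41 \left(-3\right) = -123$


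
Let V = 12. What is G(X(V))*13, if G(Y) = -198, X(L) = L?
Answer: -2574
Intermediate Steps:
G(X(V))*13 = -198*13 = -2574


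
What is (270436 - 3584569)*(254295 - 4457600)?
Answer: 13930311809565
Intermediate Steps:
(270436 - 3584569)*(254295 - 4457600) = -3314133*(-4203305) = 13930311809565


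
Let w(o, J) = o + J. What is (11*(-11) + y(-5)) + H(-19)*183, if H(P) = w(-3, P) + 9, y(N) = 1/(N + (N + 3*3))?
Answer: -2501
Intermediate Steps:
w(o, J) = J + o
y(N) = 1/(9 + 2*N) (y(N) = 1/(N + (N + 9)) = 1/(N + (9 + N)) = 1/(9 + 2*N))
H(P) = 6 + P (H(P) = (P - 3) + 9 = (-3 + P) + 9 = 6 + P)
(11*(-11) + y(-5)) + H(-19)*183 = (11*(-11) + 1/(9 + 2*(-5))) + (6 - 19)*183 = (-121 + 1/(9 - 10)) - 13*183 = (-121 + 1/(-1)) - 2379 = (-121 - 1) - 2379 = -122 - 2379 = -2501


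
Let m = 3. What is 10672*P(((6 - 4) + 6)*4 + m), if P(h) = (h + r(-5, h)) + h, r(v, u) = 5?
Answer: 800400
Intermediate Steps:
P(h) = 5 + 2*h (P(h) = (h + 5) + h = (5 + h) + h = 5 + 2*h)
10672*P(((6 - 4) + 6)*4 + m) = 10672*(5 + 2*(((6 - 4) + 6)*4 + 3)) = 10672*(5 + 2*((2 + 6)*4 + 3)) = 10672*(5 + 2*(8*4 + 3)) = 10672*(5 + 2*(32 + 3)) = 10672*(5 + 2*35) = 10672*(5 + 70) = 10672*75 = 800400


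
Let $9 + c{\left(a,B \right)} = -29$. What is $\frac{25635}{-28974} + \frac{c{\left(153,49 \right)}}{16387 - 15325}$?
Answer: $- \frac{4720897}{5128398} \approx -0.92054$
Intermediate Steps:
$c{\left(a,B \right)} = -38$ ($c{\left(a,B \right)} = -9 - 29 = -38$)
$\frac{25635}{-28974} + \frac{c{\left(153,49 \right)}}{16387 - 15325} = \frac{25635}{-28974} - \frac{38}{16387 - 15325} = 25635 \left(- \frac{1}{28974}\right) - \frac{38}{16387 - 15325} = - \frac{8545}{9658} - \frac{38}{1062} = - \frac{8545}{9658} - \frac{19}{531} = - \frac{4720897}{5128398}$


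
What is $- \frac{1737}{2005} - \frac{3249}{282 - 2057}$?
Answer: $\frac{686214}{711775} \approx 0.96409$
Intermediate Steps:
$- \frac{1737}{2005} - \frac{3249}{282 - 2057} = \left(-1737\right) \frac{1}{2005} - \frac{3249}{282 - 2057} = - \frac{1737}{2005} - \frac{3249}{-1775} = - \frac{1737}{2005} - - \frac{3249}{1775} = - \frac{1737}{2005} + \frac{3249}{1775} = \frac{686214}{711775}$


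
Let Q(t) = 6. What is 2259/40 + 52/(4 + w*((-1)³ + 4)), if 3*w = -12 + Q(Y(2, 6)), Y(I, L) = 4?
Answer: 1219/40 ≈ 30.475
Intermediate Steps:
w = -2 (w = (-12 + 6)/3 = (⅓)*(-6) = -2)
2259/40 + 52/(4 + w*((-1)³ + 4)) = 2259/40 + 52/(4 - 2*((-1)³ + 4)) = 2259*(1/40) + 52/(4 - 2*(-1 + 4)) = 2259/40 + 52/(4 - 2*3) = 2259/40 + 52/(4 - 6) = 2259/40 + 52/(-2) = 2259/40 + 52*(-½) = 2259/40 - 26 = 1219/40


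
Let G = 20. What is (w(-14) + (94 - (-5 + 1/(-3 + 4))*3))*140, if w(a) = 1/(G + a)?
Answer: 44590/3 ≈ 14863.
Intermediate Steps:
w(a) = 1/(20 + a)
(w(-14) + (94 - (-5 + 1/(-3 + 4))*3))*140 = (1/(20 - 14) + (94 - (-5 + 1/(-3 + 4))*3))*140 = (1/6 + (94 - (-5 + 1/1)*3))*140 = (⅙ + (94 - (-5 + 1)*3))*140 = (⅙ + (94 - (-4)*3))*140 = (⅙ + (94 - 1*(-12)))*140 = (⅙ + (94 + 12))*140 = (⅙ + 106)*140 = (637/6)*140 = 44590/3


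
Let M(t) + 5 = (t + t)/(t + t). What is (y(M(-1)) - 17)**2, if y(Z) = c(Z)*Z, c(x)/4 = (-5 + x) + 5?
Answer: 2209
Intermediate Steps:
M(t) = -4 (M(t) = -5 + (t + t)/(t + t) = -5 + (2*t)/((2*t)) = -5 + (2*t)*(1/(2*t)) = -5 + 1 = -4)
c(x) = 4*x (c(x) = 4*((-5 + x) + 5) = 4*x)
y(Z) = 4*Z**2 (y(Z) = (4*Z)*Z = 4*Z**2)
(y(M(-1)) - 17)**2 = (4*(-4)**2 - 17)**2 = (4*16 - 17)**2 = (64 - 17)**2 = 47**2 = 2209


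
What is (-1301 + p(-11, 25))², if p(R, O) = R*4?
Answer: 1809025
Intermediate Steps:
p(R, O) = 4*R
(-1301 + p(-11, 25))² = (-1301 + 4*(-11))² = (-1301 - 44)² = (-1345)² = 1809025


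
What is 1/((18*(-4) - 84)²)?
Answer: 1/24336 ≈ 4.1091e-5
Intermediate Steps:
1/((18*(-4) - 84)²) = 1/((-72 - 84)²) = 1/((-156)²) = 1/24336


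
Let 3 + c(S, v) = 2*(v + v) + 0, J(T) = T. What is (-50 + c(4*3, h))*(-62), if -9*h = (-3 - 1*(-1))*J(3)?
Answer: 9362/3 ≈ 3120.7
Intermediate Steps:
h = 2/3 (h = -(-3 - 1*(-1))*3/9 = -(-3 + 1)*3/9 = -(-2)*3/9 = -1/9*(-6) = 2/3 ≈ 0.66667)
c(S, v) = -3 + 4*v (c(S, v) = -3 + (2*(v + v) + 0) = -3 + (2*(2*v) + 0) = -3 + (4*v + 0) = -3 + 4*v)
(-50 + c(4*3, h))*(-62) = (-50 + (-3 + 4*(2/3)))*(-62) = (-50 + (-3 + 8/3))*(-62) = (-50 - 1/3)*(-62) = -151/3*(-62) = 9362/3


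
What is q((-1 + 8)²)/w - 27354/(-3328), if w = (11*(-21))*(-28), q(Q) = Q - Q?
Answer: 13677/1664 ≈ 8.2193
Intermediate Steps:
q(Q) = 0
w = 6468 (w = -231*(-28) = 6468)
q((-1 + 8)²)/w - 27354/(-3328) = 0/6468 - 27354/(-3328) = 0*(1/6468) - 27354*(-1/3328) = 0 + 13677/1664 = 13677/1664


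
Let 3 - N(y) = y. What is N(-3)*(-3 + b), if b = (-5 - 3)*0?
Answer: -18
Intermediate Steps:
N(y) = 3 - y
b = 0 (b = -8*0 = 0)
N(-3)*(-3 + b) = (3 - 1*(-3))*(-3 + 0) = (3 + 3)*(-3) = 6*(-3) = -18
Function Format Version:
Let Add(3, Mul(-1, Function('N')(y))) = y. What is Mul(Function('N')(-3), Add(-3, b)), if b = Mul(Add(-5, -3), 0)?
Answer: -18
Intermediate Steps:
Function('N')(y) = Add(3, Mul(-1, y))
b = 0 (b = Mul(-8, 0) = 0)
Mul(Function('N')(-3), Add(-3, b)) = Mul(Add(3, Mul(-1, -3)), Add(-3, 0)) = Mul(Add(3, 3), -3) = Mul(6, -3) = -18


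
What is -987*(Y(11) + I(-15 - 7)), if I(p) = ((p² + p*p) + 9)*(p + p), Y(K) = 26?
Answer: 42403494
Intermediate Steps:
I(p) = 2*p*(9 + 2*p²) (I(p) = ((p² + p²) + 9)*(2*p) = (2*p² + 9)*(2*p) = (9 + 2*p²)*(2*p) = 2*p*(9 + 2*p²))
-987*(Y(11) + I(-15 - 7)) = -987*(26 + (4*(-15 - 7)³ + 18*(-15 - 7))) = -987*(26 + (4*(-22)³ + 18*(-22))) = -987*(26 + (4*(-10648) - 396)) = -987*(26 + (-42592 - 396)) = -987*(26 - 42988) = -987*(-42962) = 42403494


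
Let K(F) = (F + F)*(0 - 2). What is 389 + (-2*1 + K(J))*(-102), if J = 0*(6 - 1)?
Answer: 593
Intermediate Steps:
J = 0 (J = 0*5 = 0)
K(F) = -4*F (K(F) = (2*F)*(-2) = -4*F)
389 + (-2*1 + K(J))*(-102) = 389 + (-2*1 - 4*0)*(-102) = 389 + (-2 + 0)*(-102) = 389 - 2*(-102) = 389 + 204 = 593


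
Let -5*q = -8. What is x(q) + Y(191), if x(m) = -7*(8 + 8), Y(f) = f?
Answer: 79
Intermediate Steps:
q = 8/5 (q = -1/5*(-8) = 8/5 ≈ 1.6000)
x(m) = -112 (x(m) = -7*16 = -112)
x(q) + Y(191) = -112 + 191 = 79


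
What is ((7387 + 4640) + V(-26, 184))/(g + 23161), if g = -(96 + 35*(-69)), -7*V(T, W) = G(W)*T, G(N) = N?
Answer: 88973/178360 ≈ 0.49884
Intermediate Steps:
V(T, W) = -T*W/7 (V(T, W) = -W*T/7 = -T*W/7)
g = 2319 (g = -(96 - 2415) = -1*(-2319) = 2319)
((7387 + 4640) + V(-26, 184))/(g + 23161) = ((7387 + 4640) - 1/7*(-26)*184)/(2319 + 23161) = (12027 + 4784/7)/25480 = (88973/7)*(1/25480) = 88973/178360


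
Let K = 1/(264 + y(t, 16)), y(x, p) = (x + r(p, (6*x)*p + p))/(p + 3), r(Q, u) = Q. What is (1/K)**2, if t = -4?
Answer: 25280784/361 ≈ 70030.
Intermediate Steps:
y(x, p) = (p + x)/(3 + p) (y(x, p) = (x + p)/(p + 3) = (p + x)/(3 + p))
K = 19/5028 (K = 1/(264 + (16 - 4)/(3 + 16)) = 1/(264 + 12/19) = 1/(5028/19) = 19/5028 ≈ 0.0037788)
(1/K)**2 = (1/(19/5028))**2 = (5028/19)**2 = 25280784/361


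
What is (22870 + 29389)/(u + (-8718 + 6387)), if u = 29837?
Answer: 52259/27506 ≈ 1.8999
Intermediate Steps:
(22870 + 29389)/(u + (-8718 + 6387)) = (22870 + 29389)/(29837 + (-8718 + 6387)) = 52259/(29837 - 2331) = 52259/27506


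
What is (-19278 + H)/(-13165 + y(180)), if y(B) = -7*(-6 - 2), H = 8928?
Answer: 10350/13109 ≈ 0.78953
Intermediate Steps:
y(B) = 56 (y(B) = -7*(-8) = 56)
(-19278 + H)/(-13165 + y(180)) = (-19278 + 8928)/(-13165 + 56) = -10350/(-13109) = -10350*(-1/13109) = 10350/13109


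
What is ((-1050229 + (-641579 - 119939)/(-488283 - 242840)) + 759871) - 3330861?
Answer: -2647555737419/731123 ≈ -3.6212e+6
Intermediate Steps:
((-1050229 + (-641579 - 119939)/(-488283 - 242840)) + 759871) - 3330861 = ((-1050229 - 761518/(-731123)) + 759871) - 3330861 = ((-1050229 - 761518*(-1/731123)) + 759871) - 3330861 = ((-1050229 + 761518/731123) + 759871) - 3330861 = (-767845815649/731123 + 759871) - 3330861 = -212286650516/731123 - 3330861 = -2647555737419/731123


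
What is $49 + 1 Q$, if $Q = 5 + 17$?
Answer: $71$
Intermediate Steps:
$Q = 22$
$49 + 1 Q = 49 + 1 \cdot 22 = 49 + 22 = 71$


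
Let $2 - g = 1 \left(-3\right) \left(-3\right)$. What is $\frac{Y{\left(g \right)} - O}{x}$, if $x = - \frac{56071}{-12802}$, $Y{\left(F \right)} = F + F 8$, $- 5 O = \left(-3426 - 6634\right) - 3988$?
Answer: $- \frac{183875126}{280355} \approx -655.87$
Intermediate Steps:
$O = \frac{14048}{5}$ ($O = - \frac{\left(-3426 - 6634\right) - 3988}{5} = - \frac{-10060 - 3988}{5} = \left(- \frac{1}{5}\right) \left(-14048\right) = \frac{14048}{5} \approx 2809.6$)
$g = -7$ ($g = 2 - 1 \left(-3\right) \left(-3\right) = 2 - \left(-3\right) \left(-3\right) = 2 - 9 = -7$)
$Y{\left(F \right)} = 9 F$ ($Y{\left(F \right)} = F + 8 F = 9 F$)
$x = \frac{56071}{12802}$ ($x = \left(-56071\right) \left(- \frac{1}{12802}\right) = \frac{56071}{12802} \approx 4.3799$)
$\frac{Y{\left(g \right)} - O}{x} = \frac{9 \left(-7\right) - \frac{14048}{5}}{\frac{56071}{12802}} = \left(-63 - \frac{14048}{5}\right) \frac{12802}{56071} = \left(- \frac{14363}{5}\right) \frac{12802}{56071} = - \frac{183875126}{280355}$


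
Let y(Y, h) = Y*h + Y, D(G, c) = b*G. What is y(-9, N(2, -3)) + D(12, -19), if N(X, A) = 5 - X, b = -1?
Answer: -48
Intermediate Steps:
D(G, c) = -G
y(Y, h) = Y + Y*h
y(-9, N(2, -3)) + D(12, -19) = -9*(1 + (5 - 1*2)) - 1*12 = -9*(1 + (5 - 2)) - 12 = -9*(1 + 3) - 12 = -9*4 - 12 = -36 - 12 = -48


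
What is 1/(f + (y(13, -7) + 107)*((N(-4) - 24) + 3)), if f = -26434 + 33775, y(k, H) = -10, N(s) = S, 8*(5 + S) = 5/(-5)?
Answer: 8/38455 ≈ 0.00020804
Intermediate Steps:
S = -41/8 (S = -5 + (5/(-5))/8 = -5 + (5*(-1/5))/8 = -5 + (1/8)*(-1) = -5 - 1/8 = -41/8 ≈ -5.1250)
N(s) = -41/8
f = 7341
1/(f + (y(13, -7) + 107)*((N(-4) - 24) + 3)) = 1/(7341 + (-10 + 107)*((-41/8 - 24) + 3)) = 1/(7341 + 97*(-233/8 + 3)) = 1/(7341 + 97*(-209/8)) = 1/(7341 - 20273/8) = 1/(38455/8) = 8/38455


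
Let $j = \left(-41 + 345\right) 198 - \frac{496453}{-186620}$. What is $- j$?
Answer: $- \frac{11233527493}{186620} \approx -60195.0$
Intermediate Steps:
$j = \frac{11233527493}{186620}$ ($j = 304 \cdot 198 - - \frac{496453}{186620} = 60192 + \frac{496453}{186620} = \frac{11233527493}{186620} \approx 60195.0$)
$- j = \left(-1\right) \frac{11233527493}{186620} = - \frac{11233527493}{186620}$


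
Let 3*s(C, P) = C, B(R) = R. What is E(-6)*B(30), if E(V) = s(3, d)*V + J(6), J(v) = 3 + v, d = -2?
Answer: 90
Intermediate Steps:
s(C, P) = C/3
E(V) = 9 + V (E(V) = ((⅓)*3)*V + (3 + 6) = 1*V + 9 = V + 9 = 9 + V)
E(-6)*B(30) = (9 - 6)*30 = 3*30 = 90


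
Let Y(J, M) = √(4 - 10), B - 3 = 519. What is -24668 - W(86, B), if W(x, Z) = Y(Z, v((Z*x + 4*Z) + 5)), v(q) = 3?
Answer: -24668 - I*√6 ≈ -24668.0 - 2.4495*I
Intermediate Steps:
B = 522 (B = 3 + 519 = 522)
Y(J, M) = I*√6 (Y(J, M) = √(-6) = I*√6)
W(x, Z) = I*√6
-24668 - W(86, B) = -24668 - I*√6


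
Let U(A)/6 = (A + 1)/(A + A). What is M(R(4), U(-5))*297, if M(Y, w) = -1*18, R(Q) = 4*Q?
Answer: -5346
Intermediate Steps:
U(A) = 3*(1 + A)/A (U(A) = 6*((A + 1)/(A + A)) = 6*((1 + A)/((2*A))) = 6*((1 + A)*(1/(2*A))) = 6*((1 + A)/(2*A)) = 3*(1 + A)/A)
M(Y, w) = -18
M(R(4), U(-5))*297 = -18*297 = -5346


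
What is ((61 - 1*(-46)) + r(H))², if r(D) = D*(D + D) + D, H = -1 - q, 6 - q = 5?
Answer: 12769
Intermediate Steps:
q = 1 (q = 6 - 1*5 = 6 - 5 = 1)
H = -2 (H = -1 - 1*1 = -1 - 1 = -2)
r(D) = D + 2*D² (r(D) = D*(2*D) + D = 2*D² + D = D + 2*D²)
((61 - 1*(-46)) + r(H))² = ((61 - 1*(-46)) - 2*(1 + 2*(-2)))² = ((61 + 46) - 2*(1 - 4))² = (107 - 2*(-3))² = (107 + 6)² = 113² = 12769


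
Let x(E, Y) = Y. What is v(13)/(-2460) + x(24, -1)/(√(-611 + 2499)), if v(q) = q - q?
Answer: -√118/472 ≈ -0.023014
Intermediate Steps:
v(q) = 0
v(13)/(-2460) + x(24, -1)/(√(-611 + 2499)) = 0/(-2460) - 1/(√(-611 + 2499)) = 0*(-1/2460) - 1/(√1888) = 0 - 1/(4*√118) = 0 - √118/472 = -√118/472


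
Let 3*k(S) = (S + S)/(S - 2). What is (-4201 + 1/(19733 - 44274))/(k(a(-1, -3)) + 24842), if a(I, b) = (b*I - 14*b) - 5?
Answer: -2938257147/17375445197 ≈ -0.16910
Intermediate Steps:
a(I, b) = -5 - 14*b + I*b (a(I, b) = (I*b - 14*b) - 5 = (-14*b + I*b) - 5 = -5 - 14*b + I*b)
k(S) = 2*S/(3*(-2 + S)) (k(S) = ((S + S)/(S - 2))/3 = ((2*S)/(-2 + S))/3 = (2*S/(-2 + S))/3 = 2*S/(3*(-2 + S)))
(-4201 + 1/(19733 - 44274))/(k(a(-1, -3)) + 24842) = (-4201 + 1/(19733 - 44274))/(2*(-5 - 14*(-3) - 1*(-3))/(3*(-2 + (-5 - 14*(-3) - 1*(-3)))) + 24842) = (-4201 + 1/(-24541))/(2*(-5 + 42 + 3)/(3*(-2 + (-5 + 42 + 3))) + 24842) = (-4201 - 1/24541)/((⅔)*40/(-2 + 40) + 24842) = -103096742/(24541*((⅔)*40/38 + 24842)) = -103096742/(24541*((⅔)*40*(1/38) + 24842)) = -103096742/(24541*(40/57 + 24842)) = -103096742/(24541*1416034/57) = -103096742/24541*57/1416034 = -2938257147/17375445197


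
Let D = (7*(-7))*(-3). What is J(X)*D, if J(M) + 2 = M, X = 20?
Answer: 2646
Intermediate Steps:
J(M) = -2 + M
D = 147 (D = -49*(-3) = 147)
J(X)*D = (-2 + 20)*147 = 18*147 = 2646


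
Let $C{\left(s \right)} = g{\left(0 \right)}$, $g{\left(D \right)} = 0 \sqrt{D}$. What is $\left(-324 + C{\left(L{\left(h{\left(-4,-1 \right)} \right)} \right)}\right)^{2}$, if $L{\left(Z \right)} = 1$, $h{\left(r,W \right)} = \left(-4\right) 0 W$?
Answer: $104976$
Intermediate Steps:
$h{\left(r,W \right)} = 0$ ($h{\left(r,W \right)} = 0 W = 0$)
$g{\left(D \right)} = 0$
$C{\left(s \right)} = 0$
$\left(-324 + C{\left(L{\left(h{\left(-4,-1 \right)} \right)} \right)}\right)^{2} = \left(-324 + 0\right)^{2} = \left(-324\right)^{2} = 104976$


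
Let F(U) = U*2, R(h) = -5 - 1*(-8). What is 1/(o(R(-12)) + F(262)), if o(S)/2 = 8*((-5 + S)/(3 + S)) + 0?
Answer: 3/1556 ≈ 0.0019280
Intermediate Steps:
R(h) = 3 (R(h) = -5 + 8 = 3)
F(U) = 2*U
o(S) = 16*(-5 + S)/(3 + S) (o(S) = 2*(8*((-5 + S)/(3 + S)) + 0) = 2*(8*(-5 + S)/(3 + S) + 0) = 2*(8*(-5 + S)/(3 + S)) = 16*(-5 + S)/(3 + S))
1/(o(R(-12)) + F(262)) = 1/(16*(-5 + 3)/(3 + 3) + 2*262) = 1/(16*(-2)/6 + 524) = 1/(16*(⅙)*(-2) + 524) = 1/(-16/3 + 524) = 1/(1556/3) = 3/1556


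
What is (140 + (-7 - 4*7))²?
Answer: 11025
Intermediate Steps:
(140 + (-7 - 4*7))² = (140 + (-7 - 28))² = (140 - 35)² = 105² = 11025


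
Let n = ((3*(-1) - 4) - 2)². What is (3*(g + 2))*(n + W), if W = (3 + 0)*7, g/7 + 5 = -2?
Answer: -14382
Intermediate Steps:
g = -49 (g = -35 + 7*(-2) = -35 - 14 = -49)
W = 21 (W = 3*7 = 21)
n = 81 (n = ((-3 - 4) - 2)² = (-7 - 2)² = (-9)² = 81)
(3*(g + 2))*(n + W) = (3*(-49 + 2))*(81 + 21) = (3*(-47))*102 = -141*102 = -14382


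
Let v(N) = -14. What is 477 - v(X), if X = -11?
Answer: 491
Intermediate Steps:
477 - v(X) = 477 - 1*(-14) = 477 + 14 = 491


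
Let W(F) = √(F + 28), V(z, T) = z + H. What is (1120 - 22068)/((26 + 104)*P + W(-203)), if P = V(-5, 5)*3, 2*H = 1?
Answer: 1838187/154010 + 5237*I*√7/154010 ≈ 11.936 + 0.089967*I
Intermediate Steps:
H = ½ (H = (½)*1 = ½ ≈ 0.50000)
V(z, T) = ½ + z (V(z, T) = z + ½ = ½ + z)
P = -27/2 (P = (½ - 5)*3 = -9/2*3 = -27/2 ≈ -13.500)
W(F) = √(28 + F)
(1120 - 22068)/((26 + 104)*P + W(-203)) = (1120 - 22068)/((26 + 104)*(-27/2) + √(28 - 203)) = -20948/(130*(-27/2) + √(-175)) = -20948/(-1755 + 5*I*√7)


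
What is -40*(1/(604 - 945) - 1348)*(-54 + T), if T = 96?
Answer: 772243920/341 ≈ 2.2646e+6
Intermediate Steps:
-40*(1/(604 - 945) - 1348)*(-54 + T) = -40*(1/(604 - 945) - 1348)*(-54 + 96) = -40*(1/(-341) - 1348)*42 = -40*(-1/341 - 1348)*42 = -(-18386760)*42/341 = -40*(-19306098/341) = 772243920/341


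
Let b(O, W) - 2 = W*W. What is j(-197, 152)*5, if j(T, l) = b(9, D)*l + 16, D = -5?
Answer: 20600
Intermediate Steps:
b(O, W) = 2 + W² (b(O, W) = 2 + W*W = 2 + W²)
j(T, l) = 16 + 27*l (j(T, l) = (2 + (-5)²)*l + 16 = (2 + 25)*l + 16 = 27*l + 16 = 16 + 27*l)
j(-197, 152)*5 = (16 + 27*152)*5 = (16 + 4104)*5 = 4120*5 = 20600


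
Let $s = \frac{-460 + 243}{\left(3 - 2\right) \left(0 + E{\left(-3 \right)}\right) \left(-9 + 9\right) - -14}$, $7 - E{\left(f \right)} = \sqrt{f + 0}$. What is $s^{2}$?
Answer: $\frac{961}{4} \approx 240.25$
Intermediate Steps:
$E{\left(f \right)} = 7 - \sqrt{f}$ ($E{\left(f \right)} = 7 - \sqrt{f + 0} = 7 - \sqrt{f}$)
$s = - \frac{31}{2}$ ($s = \frac{-460 + 243}{\left(3 - 2\right) \left(0 + \left(7 - \sqrt{-3}\right)\right) \left(-9 + 9\right) - -14} = - \frac{217}{1 \left(0 + \left(7 - i \sqrt{3}\right)\right) 0 + 14} = - \frac{217}{1 \left(7 - i \sqrt{3}\right) 0 + 14} = - \frac{217}{\left(7 - i \sqrt{3}\right) 0 + 14} = - \frac{217}{0 + 14} = - \frac{217}{14} = \left(-217\right) \frac{1}{14} = - \frac{31}{2} \approx -15.5$)
$s^{2} = \left(- \frac{31}{2}\right)^{2} = \frac{961}{4}$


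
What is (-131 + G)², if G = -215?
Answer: 119716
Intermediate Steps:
(-131 + G)² = (-131 - 215)² = (-346)² = 119716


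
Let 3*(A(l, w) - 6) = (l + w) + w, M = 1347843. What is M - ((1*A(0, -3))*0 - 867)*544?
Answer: 1819491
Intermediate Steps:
A(l, w) = 6 + l/3 + 2*w/3 (A(l, w) = 6 + ((l + w) + w)/3 = 6 + (l + 2*w)/3 = 6 + (l/3 + 2*w/3) = 6 + l/3 + 2*w/3)
M - ((1*A(0, -3))*0 - 867)*544 = 1347843 - ((1*(6 + (⅓)*0 + (⅔)*(-3)))*0 - 867)*544 = 1347843 - ((1*(6 + 0 - 2))*0 - 867)*544 = 1347843 - ((1*4)*0 - 867)*544 = 1347843 - (4*0 - 867)*544 = 1347843 - (0 - 867)*544 = 1347843 - (-867)*544 = 1347843 - 1*(-471648) = 1347843 + 471648 = 1819491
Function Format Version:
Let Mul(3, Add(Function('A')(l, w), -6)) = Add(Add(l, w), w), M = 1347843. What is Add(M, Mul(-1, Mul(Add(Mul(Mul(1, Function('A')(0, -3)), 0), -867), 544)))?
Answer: 1819491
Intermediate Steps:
Function('A')(l, w) = Add(6, Mul(Rational(1, 3), l), Mul(Rational(2, 3), w)) (Function('A')(l, w) = Add(6, Mul(Rational(1, 3), Add(Add(l, w), w))) = Add(6, Mul(Rational(1, 3), Add(l, Mul(2, w)))) = Add(6, Add(Mul(Rational(1, 3), l), Mul(Rational(2, 3), w))) = Add(6, Mul(Rational(1, 3), l), Mul(Rational(2, 3), w)))
Add(M, Mul(-1, Mul(Add(Mul(Mul(1, Function('A')(0, -3)), 0), -867), 544))) = Add(1347843, Mul(-1, Mul(Add(Mul(Mul(1, Add(6, Mul(Rational(1, 3), 0), Mul(Rational(2, 3), -3))), 0), -867), 544))) = Add(1347843, Mul(-1, Mul(Add(Mul(Mul(1, Add(6, 0, -2)), 0), -867), 544))) = Add(1347843, Mul(-1, Mul(Add(Mul(Mul(1, 4), 0), -867), 544))) = Add(1347843, Mul(-1, Mul(Add(Mul(4, 0), -867), 544))) = Add(1347843, Mul(-1, Mul(Add(0, -867), 544))) = Add(1347843, Mul(-1, Mul(-867, 544))) = Add(1347843, Mul(-1, -471648)) = Add(1347843, 471648) = 1819491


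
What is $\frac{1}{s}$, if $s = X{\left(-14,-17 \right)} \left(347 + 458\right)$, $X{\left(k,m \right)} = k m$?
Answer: $\frac{1}{191590} \approx 5.2195 \cdot 10^{-6}$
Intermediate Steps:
$s = 191590$ ($s = \left(-14\right) \left(-17\right) \left(347 + 458\right) = 238 \cdot 805 = 191590$)
$\frac{1}{s} = \frac{1}{191590}$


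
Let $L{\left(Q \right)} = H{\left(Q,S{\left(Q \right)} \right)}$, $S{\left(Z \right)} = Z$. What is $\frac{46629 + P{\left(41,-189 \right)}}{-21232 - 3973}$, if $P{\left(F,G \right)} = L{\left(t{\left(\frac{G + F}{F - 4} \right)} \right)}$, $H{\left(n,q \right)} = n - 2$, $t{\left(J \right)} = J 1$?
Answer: $- \frac{46623}{25205} \approx -1.8498$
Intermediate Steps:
$t{\left(J \right)} = J$
$H{\left(n,q \right)} = -2 + n$
$L{\left(Q \right)} = -2 + Q$
$P{\left(F,G \right)} = -2 + \frac{F + G}{-4 + F}$ ($P{\left(F,G \right)} = -2 + \frac{G + F}{F - 4} = -2 + \frac{F + G}{-4 + F}$)
$\frac{46629 + P{\left(41,-189 \right)}}{-21232 - 3973} = \frac{46629 + \frac{8 - 189 - 41}{-4 + 41}}{-21232 - 3973} = \frac{46629 + \frac{8 - 189 - 41}{37}}{-25205} = \left(46629 + \frac{1}{37} \left(-222\right)\right) \left(- \frac{1}{25205}\right) = \left(46629 - 6\right) \left(- \frac{1}{25205}\right) = 46623 \left(- \frac{1}{25205}\right) = - \frac{46623}{25205}$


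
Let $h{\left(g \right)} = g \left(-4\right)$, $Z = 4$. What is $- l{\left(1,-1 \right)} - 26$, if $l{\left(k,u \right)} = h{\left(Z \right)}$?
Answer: $-10$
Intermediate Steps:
$h{\left(g \right)} = - 4 g$
$l{\left(k,u \right)} = -16$ ($l{\left(k,u \right)} = \left(-4\right) 4 = -16$)
$- l{\left(1,-1 \right)} - 26 = \left(-1\right) \left(-16\right) - 26 = 16 - 26 = -10$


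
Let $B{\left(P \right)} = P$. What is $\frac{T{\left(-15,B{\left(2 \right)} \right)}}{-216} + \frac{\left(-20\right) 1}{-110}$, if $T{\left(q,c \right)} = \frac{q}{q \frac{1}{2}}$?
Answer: $\frac{205}{1188} \approx 0.17256$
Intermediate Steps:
$T{\left(q,c \right)} = 2$ ($T{\left(q,c \right)} = \frac{q}{q \frac{1}{2}} = \frac{q}{\frac{1}{2} q} = q \frac{2}{q} = 2$)
$\frac{T{\left(-15,B{\left(2 \right)} \right)}}{-216} + \frac{\left(-20\right) 1}{-110} = \frac{2}{-216} + \frac{\left(-20\right) 1}{-110} = 2 \left(- \frac{1}{216}\right) - - \frac{2}{11} = - \frac{1}{108} + \frac{2}{11} = \frac{205}{1188}$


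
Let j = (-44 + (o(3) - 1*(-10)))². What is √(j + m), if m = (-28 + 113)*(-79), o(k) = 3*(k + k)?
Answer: I*√6459 ≈ 80.368*I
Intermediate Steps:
o(k) = 6*k (o(k) = 3*(2*k) = 6*k)
j = 256 (j = (-44 + (6*3 - 1*(-10)))² = (-44 + (18 + 10))² = (-44 + 28)² = (-16)² = 256)
m = -6715 (m = 85*(-79) = -6715)
√(j + m) = √(256 - 6715) = √(-6459) = I*√6459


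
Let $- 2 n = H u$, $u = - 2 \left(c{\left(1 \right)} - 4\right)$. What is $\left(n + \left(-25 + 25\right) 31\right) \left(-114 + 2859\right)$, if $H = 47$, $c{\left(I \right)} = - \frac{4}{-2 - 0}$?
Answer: $-258030$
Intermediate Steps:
$c{\left(I \right)} = 2$ ($c{\left(I \right)} = - \frac{4}{-2 + 0} = - \frac{4}{-2} = \left(-4\right) \left(- \frac{1}{2}\right) = 2$)
$u = 4$ ($u = - 2 \left(2 - 4\right) = \left(-2\right) \left(-2\right) = 4$)
$n = -94$ ($n = - \frac{47 \cdot 4}{2} = \left(- \frac{1}{2}\right) 188 = -94$)
$\left(n + \left(-25 + 25\right) 31\right) \left(-114 + 2859\right) = \left(-94 + \left(-25 + 25\right) 31\right) \left(-114 + 2859\right) = \left(-94 + 0 \cdot 31\right) 2745 = \left(-94 + 0\right) 2745 = \left(-94\right) 2745 = -258030$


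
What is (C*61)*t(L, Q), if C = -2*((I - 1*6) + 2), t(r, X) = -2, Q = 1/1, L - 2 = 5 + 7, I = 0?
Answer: -976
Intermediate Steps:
L = 14 (L = 2 + (5 + 7) = 2 + 12 = 14)
Q = 1
C = 8 (C = -2*((0 - 1*6) + 2) = -2*((0 - 6) + 2) = -2*(-6 + 2) = -2*(-4) = 8)
(C*61)*t(L, Q) = (8*61)*(-2) = 488*(-2) = -976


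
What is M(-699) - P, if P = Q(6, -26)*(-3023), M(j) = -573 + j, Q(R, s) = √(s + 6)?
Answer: -1272 + 6046*I*√5 ≈ -1272.0 + 13519.0*I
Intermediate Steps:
Q(R, s) = √(6 + s)
P = -6046*I*√5 (P = √(6 - 26)*(-3023) = √(-20)*(-3023) = (2*I*√5)*(-3023) = -6046*I*√5 ≈ -13519.0*I)
M(-699) - P = (-573 - 699) - (-6046)*I*√5 = -1272 + 6046*I*√5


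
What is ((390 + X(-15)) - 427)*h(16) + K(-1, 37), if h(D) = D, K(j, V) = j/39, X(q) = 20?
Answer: -10609/39 ≈ -272.03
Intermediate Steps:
K(j, V) = j/39 (K(j, V) = j*(1/39) = j/39)
((390 + X(-15)) - 427)*h(16) + K(-1, 37) = ((390 + 20) - 427)*16 + (1/39)*(-1) = (410 - 427)*16 - 1/39 = -17*16 - 1/39 = -272 - 1/39 = -10609/39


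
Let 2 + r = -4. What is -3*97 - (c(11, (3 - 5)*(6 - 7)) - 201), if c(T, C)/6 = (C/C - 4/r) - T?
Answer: -34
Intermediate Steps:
r = -6 (r = -2 - 4 = -6)
c(T, C) = 10 - 6*T (c(T, C) = 6*((C/C - 4/(-6)) - T) = 6*((1 - 4*(-1/6)) - T) = 6*((1 + 2/3) - T) = 6*(5/3 - T) = 10 - 6*T)
-3*97 - (c(11, (3 - 5)*(6 - 7)) - 201) = -3*97 - ((10 - 6*11) - 201) = -291 - ((10 - 66) - 201) = -291 - (-56 - 201) = -291 - 1*(-257) = -291 + 257 = -34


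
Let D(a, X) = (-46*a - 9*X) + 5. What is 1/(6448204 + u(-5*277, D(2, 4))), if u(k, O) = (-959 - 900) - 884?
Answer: 1/6445461 ≈ 1.5515e-7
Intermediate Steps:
D(a, X) = 5 - 46*a - 9*X
u(k, O) = -2743 (u(k, O) = -1859 - 884 = -2743)
1/(6448204 + u(-5*277, D(2, 4))) = 1/(6448204 - 2743) = 1/6445461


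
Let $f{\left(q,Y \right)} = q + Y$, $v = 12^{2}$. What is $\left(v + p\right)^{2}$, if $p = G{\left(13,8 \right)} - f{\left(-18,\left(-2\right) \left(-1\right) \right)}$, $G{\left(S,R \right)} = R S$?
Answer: $69696$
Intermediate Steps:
$v = 144$
$f{\left(q,Y \right)} = Y + q$
$p = 120$ ($p = 8 \cdot 13 - \left(\left(-2\right) \left(-1\right) - 18\right) = 104 - \left(2 - 18\right) = 104 - -16 = 104 + 16 = 120$)
$\left(v + p\right)^{2} = \left(144 + 120\right)^{2} = 264^{2} = 69696$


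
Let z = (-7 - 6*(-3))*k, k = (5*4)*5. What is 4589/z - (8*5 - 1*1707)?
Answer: 1838289/1100 ≈ 1671.2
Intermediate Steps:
k = 100 (k = 20*5 = 100)
z = 1100 (z = (-7 - 6*(-3))*100 = (-7 + 18)*100 = 11*100 = 1100)
4589/z - (8*5 - 1*1707) = 4589/1100 - (8*5 - 1*1707) = 4589*(1/1100) - (40 - 1707) = 4589/1100 - 1*(-1667) = 4589/1100 + 1667 = 1838289/1100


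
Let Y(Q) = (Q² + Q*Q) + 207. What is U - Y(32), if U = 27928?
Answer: 25673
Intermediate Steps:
Y(Q) = 207 + 2*Q² (Y(Q) = (Q² + Q²) + 207 = 2*Q² + 207 = 207 + 2*Q²)
U - Y(32) = 27928 - (207 + 2*32²) = 27928 - (207 + 2*1024) = 27928 - (207 + 2048) = 27928 - 1*2255 = 27928 - 2255 = 25673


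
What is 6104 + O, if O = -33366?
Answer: -27262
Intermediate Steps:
6104 + O = 6104 - 33366 = -27262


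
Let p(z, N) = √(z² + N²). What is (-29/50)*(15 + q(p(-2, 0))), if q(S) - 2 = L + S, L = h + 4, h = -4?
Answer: -551/50 ≈ -11.020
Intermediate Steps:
L = 0 (L = -4 + 4 = 0)
p(z, N) = √(N² + z²)
q(S) = 2 + S (q(S) = 2 + (0 + S) = 2 + S)
(-29/50)*(15 + q(p(-2, 0))) = (-29/50)*(15 + (2 + √(0² + (-2)²))) = (-29*1/50)*(15 + (2 + √(0 + 4))) = -29*(15 + (2 + √4))/50 = -29*(15 + (2 + 2))/50 = -29*(15 + 4)/50 = -29/50*19 = -551/50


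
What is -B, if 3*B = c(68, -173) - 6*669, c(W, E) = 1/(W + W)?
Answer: 545903/408 ≈ 1338.0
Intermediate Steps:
c(W, E) = 1/(2*W)
B = -545903/408 (B = ((½)/68 - 6*669)/3 = ((½)*(1/68) - 1*4014)/3 = (1/136 - 4014)/3 = (⅓)*(-545903/136) = -545903/408 ≈ -1338.0)
-B = -1*(-545903/408) = 545903/408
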